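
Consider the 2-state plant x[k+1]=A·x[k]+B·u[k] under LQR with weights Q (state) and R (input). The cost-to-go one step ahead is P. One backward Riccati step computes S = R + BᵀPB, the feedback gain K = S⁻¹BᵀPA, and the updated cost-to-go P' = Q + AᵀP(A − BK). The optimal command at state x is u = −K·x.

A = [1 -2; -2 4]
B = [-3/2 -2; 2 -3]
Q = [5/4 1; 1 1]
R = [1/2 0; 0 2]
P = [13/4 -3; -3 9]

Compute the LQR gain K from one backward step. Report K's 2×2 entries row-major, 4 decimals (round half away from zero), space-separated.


BᵀP = [-10.8750 22.5000; 2.5000 -21.0000]
S = R + BᵀPB = [1/2 0; 0 2] + [61.3125 -45.7500; -45.7500 58.0000] = [61.8125 -45.7500; -45.7500 60.0000]
BᵀPA = [-55.8750 111.7500; 44.5000 -89.0000]
K = S⁻¹·BᵀPA = [-0.8149 1.6298; 0.1203 -0.2406]
A−BK = [0.0183 -0.0365; -0.0093 0.0186]
AᵀP(A−BK) = [0.3639 -0.7277; -0.7277 1.4554]
P' = Q + AᵀP(A−BK) = [1.6139 0.2723; 0.2723 2.4554]
tr(P') = 4.0693

-0.8149 1.6298 0.1203 -0.2406


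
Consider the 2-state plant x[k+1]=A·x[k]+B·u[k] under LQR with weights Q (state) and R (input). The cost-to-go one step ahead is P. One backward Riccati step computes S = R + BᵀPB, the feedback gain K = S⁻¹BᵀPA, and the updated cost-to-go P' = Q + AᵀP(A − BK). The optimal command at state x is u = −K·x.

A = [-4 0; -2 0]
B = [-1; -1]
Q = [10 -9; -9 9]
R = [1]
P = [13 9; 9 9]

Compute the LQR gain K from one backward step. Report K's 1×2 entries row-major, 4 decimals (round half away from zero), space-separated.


3.0244 0.0000

BᵀP = [-22.0000 -18.0000]
S = R + BᵀPB = [1] + [40.0000] = [41.0000]
BᵀPA = [124.0000 0.0000]
K = S⁻¹·BᵀPA = [3.0244 0.0000]
A−BK = [-0.9756 0.0000; 1.0244 0.0000]
AᵀP(A−BK) = [12.9756 0.0000; 0.0000 0.0000]
P' = Q + AᵀP(A−BK) = [22.9756 -9.0000; -9.0000 9.0000]
tr(P') = 31.9756


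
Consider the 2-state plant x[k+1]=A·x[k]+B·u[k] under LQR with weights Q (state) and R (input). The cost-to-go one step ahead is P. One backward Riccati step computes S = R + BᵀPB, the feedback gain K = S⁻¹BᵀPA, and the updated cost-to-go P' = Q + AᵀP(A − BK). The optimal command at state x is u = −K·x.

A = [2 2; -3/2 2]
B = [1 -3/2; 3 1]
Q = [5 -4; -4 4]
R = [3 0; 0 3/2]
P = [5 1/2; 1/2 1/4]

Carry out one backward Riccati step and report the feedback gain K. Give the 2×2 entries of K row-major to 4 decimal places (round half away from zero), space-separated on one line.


BᵀP = [6.5000 1.2500; -7.0000 -0.5000]
S = R + BᵀPB = [3 0; 0 3/2] + [10.2500 -8.5000; -8.5000 10.0000] = [13.2500 -8.5000; -8.5000 11.5000]
BᵀPA = [11.1250 15.5000; -13.2500 -15.0000]
K = S⁻¹·BᵀPA = [0.1911 0.6334; -1.0109 -0.8362]
A−BK = [0.2925 0.1123; -1.0624 0.9360]
AᵀP(A−BK) = [2.0417 1.6240; 1.6240 2.6396]
P' = Q + AᵀP(A−BK) = [7.0417 -2.3760; -2.3760 6.6396]
tr(P') = 13.6814

0.1911 0.6334 -1.0109 -0.8362


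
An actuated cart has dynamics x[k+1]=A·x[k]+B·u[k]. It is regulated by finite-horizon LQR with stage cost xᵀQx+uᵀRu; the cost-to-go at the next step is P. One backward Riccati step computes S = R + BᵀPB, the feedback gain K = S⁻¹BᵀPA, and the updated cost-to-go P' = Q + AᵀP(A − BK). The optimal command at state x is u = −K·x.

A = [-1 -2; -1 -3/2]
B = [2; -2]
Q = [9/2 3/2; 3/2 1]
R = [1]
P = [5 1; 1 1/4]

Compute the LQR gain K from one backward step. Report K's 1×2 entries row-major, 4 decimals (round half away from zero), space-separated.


BᵀP = [8.0000 1.5000]
S = R + BᵀPB = [1] + [13.0000] = [14.0000]
BᵀPA = [-9.5000 -18.2500]
K = S⁻¹·BᵀPA = [-0.6786 -1.3036]
A−BK = [0.3571 0.6071; -2.3571 -4.1071]
AᵀP(A−BK) = [0.8036 1.4911; 1.4911 2.7723]
P' = Q + AᵀP(A−BK) = [5.3036 2.9911; 2.9911 3.7723]
tr(P') = 9.0759

-0.6786 -1.3036


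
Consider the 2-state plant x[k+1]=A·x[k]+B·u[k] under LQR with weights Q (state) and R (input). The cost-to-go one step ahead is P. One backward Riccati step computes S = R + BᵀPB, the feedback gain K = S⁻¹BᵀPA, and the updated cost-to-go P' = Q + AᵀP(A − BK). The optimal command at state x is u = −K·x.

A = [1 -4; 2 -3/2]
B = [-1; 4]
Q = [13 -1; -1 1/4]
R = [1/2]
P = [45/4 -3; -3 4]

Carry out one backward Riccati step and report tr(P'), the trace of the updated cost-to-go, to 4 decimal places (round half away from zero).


137.6122

BᵀP = [-23.2500 19.0000]
S = R + BᵀPB = [1/2] + [99.2500] = [99.7500]
BᵀPA = [14.7500 64.5000]
K = S⁻¹·BᵀPA = [0.1479 0.6466]
A−BK = [1.1479 -3.3534; 1.4085 -4.0865]
AᵀP(A−BK) = [13.0689 -38.0376; -38.0376 111.2932]
P' = Q + AᵀP(A−BK) = [26.0689 -39.0376; -39.0376 111.5432]
tr(P') = 137.6122


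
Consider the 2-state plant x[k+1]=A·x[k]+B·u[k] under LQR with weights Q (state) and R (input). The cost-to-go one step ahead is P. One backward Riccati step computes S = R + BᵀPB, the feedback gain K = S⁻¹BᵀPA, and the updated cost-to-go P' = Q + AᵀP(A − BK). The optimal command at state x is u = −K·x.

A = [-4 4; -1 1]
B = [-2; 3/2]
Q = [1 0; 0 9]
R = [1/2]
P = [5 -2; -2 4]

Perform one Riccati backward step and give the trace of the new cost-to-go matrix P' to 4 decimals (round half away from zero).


60.9880

BᵀP = [-13.0000 10.0000]
S = R + BᵀPB = [1/2] + [41.0000] = [41.5000]
BᵀPA = [42.0000 -42.0000]
K = S⁻¹·BᵀPA = [1.0120 -1.0120]
A−BK = [-1.9759 1.9759; -2.5181 2.5181]
AᵀP(A−BK) = [25.4940 -25.4940; -25.4940 25.4940]
P' = Q + AᵀP(A−BK) = [26.4940 -25.4940; -25.4940 34.4940]
tr(P') = 60.9880


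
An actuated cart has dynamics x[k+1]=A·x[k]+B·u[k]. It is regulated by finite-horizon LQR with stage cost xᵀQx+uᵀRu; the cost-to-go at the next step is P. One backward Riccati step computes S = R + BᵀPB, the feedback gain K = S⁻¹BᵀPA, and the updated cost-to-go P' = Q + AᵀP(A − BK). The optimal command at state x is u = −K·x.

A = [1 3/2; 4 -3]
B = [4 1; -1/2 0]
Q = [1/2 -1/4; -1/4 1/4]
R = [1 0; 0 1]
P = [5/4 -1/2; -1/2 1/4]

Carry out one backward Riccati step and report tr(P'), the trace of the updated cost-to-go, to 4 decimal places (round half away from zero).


BᵀP = [5.2500 -2.1250; 1.2500 -0.5000]
S = R + BᵀPB = [1 0; 0 1] + [22.0625 5.2500; 5.2500 1.2500] = [23.0625 5.2500; 5.2500 2.2500]
BᵀPA = [-3.2500 14.2500; -0.7500 3.3750]
K = S⁻¹·BᵀPA = [-0.1387 0.5896; -0.0096 0.1243]
A−BK = [1.5645 -0.9827; 3.9306 -2.7052]
AᵀP(A−BK) = [0.7919 -0.6156; -0.6156 0.7413]
P' = Q + AᵀP(A−BK) = [1.2919 -0.8656; -0.8656 0.9913]
tr(P') = 2.2832

2.2832


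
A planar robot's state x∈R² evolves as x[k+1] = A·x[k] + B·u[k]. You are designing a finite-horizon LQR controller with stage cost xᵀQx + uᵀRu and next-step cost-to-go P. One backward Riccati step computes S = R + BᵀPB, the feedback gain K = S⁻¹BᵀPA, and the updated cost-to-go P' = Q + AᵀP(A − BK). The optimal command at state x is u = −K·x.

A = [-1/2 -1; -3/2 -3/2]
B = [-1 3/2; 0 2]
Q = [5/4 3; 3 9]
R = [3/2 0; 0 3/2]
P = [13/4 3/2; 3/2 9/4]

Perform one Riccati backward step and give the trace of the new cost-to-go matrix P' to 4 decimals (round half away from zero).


BᵀP = [-3.2500 -1.5000; 7.8750 6.7500]
S = R + BᵀPB = [3/2 0; 0 3/2] + [3.2500 -7.8750; -7.8750 25.3125] = [4.7500 -7.8750; -7.8750 26.8125]
BᵀPA = [3.8750 5.5000; -14.0625 -18.0000]
K = S⁻¹·BᵀPA = [-0.1047 0.0875; -0.5552 -0.6456]
A−BK = [0.2281 0.0560; -0.3895 -0.2088]
AᵀP(A−BK) = [0.7228 0.6443; 0.6443 0.7099]
P' = Q + AᵀP(A−BK) = [1.9728 3.6443; 3.6443 9.7099]
tr(P') = 11.6827

11.6827


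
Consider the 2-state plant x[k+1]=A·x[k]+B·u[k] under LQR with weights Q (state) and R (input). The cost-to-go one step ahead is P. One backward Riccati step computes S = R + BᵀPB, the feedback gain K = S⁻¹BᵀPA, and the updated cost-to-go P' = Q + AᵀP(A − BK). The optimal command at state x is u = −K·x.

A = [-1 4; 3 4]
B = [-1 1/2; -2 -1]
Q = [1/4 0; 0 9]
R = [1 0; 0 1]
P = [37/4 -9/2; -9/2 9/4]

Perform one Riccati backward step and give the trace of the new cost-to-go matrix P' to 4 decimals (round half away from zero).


BᵀP = [-0.2500 0.0000; 9.1250 -4.5000]
S = R + BᵀPB = [1 0; 0 1] + [0.2500 -0.1250; -0.1250 9.0625] = [1.2500 -0.1250; -0.1250 10.0625]
BᵀPA = [0.2500 -1.0000; -22.6250 18.5000]
K = S⁻¹·BᵀPA = [-0.0249 -0.6169; -2.2488 1.8308]
A−BK = [0.0995 2.4677; 0.7015 4.5970]
AᵀP(A−BK) = [5.6281 -4.4229; -4.4229 5.5124]
P' = Q + AᵀP(A−BK) = [5.8781 -4.4229; -4.4229 14.5124]
tr(P') = 20.3905

20.3905


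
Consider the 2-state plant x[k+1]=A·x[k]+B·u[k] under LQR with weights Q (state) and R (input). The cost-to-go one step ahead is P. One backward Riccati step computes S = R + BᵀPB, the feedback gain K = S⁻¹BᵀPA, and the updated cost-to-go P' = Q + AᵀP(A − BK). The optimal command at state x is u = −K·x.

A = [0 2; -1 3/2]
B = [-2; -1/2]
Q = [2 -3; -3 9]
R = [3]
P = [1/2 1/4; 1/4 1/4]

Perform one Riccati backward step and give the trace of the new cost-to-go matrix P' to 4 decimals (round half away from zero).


BᵀP = [-1.1250 -0.6250]
S = R + BᵀPB = [3] + [2.5625] = [5.5625]
BᵀPA = [0.6250 -3.1875]
K = S⁻¹·BᵀPA = [0.1124 -0.5730]
A−BK = [0.2247 0.8539; -0.9438 1.2135]
AᵀP(A−BK) = [0.1798 -0.5169; -0.5169 2.2360]
P' = Q + AᵀP(A−BK) = [2.1798 -3.5169; -3.5169 11.2360]
tr(P') = 13.4157

13.4157


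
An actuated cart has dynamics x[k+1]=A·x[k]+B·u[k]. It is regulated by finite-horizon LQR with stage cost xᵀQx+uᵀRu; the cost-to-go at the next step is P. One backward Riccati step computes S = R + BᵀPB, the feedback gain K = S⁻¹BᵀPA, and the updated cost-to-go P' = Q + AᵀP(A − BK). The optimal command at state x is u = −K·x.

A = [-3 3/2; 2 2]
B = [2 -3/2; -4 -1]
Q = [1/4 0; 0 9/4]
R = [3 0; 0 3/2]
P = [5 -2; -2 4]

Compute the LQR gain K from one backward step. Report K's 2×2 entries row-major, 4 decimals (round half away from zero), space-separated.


BᵀP = [18.0000 -20.0000; -5.5000 -1.0000]
S = R + BᵀPB = [3 0; 0 3/2] + [116.0000 -7.0000; -7.0000 9.2500] = [119.0000 -7.0000; -7.0000 10.7500]
BᵀPA = [-94.0000 -13.0000; 14.5000 -10.2500]
K = S⁻¹·BᵀPA = [-0.7389 -0.1719; 0.8677 -1.0654]
A−BK = [-0.2207 0.2457; -0.0878 0.2469]
AᵀP(A−BK) = [2.9640 -1.2113; -1.2113 2.0944]
P' = Q + AᵀP(A−BK) = [3.2140 -1.2113; -1.2113 4.3444]
tr(P') = 7.5584

-0.7389 -0.1719 0.8677 -1.0654


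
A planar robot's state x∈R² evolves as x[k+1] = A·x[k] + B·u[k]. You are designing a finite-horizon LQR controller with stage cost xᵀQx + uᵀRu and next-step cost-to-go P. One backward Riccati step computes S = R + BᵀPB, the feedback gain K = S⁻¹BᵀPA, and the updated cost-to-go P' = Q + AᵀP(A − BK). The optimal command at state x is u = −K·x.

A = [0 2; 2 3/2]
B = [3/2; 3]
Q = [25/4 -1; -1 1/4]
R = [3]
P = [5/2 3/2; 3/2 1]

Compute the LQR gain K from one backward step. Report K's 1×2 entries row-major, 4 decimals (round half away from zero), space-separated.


BᵀP = [8.2500 5.2500]
S = R + BᵀPB = [3] + [28.1250] = [31.1250]
BᵀPA = [10.5000 24.3750]
K = S⁻¹·BᵀPA = [0.3373 0.7831]
A−BK = [-0.5060 0.8253; 0.9880 -0.8494]
AᵀP(A−BK) = [0.4578 0.7771; 0.7771 2.1611]
P' = Q + AᵀP(A−BK) = [6.7078 -0.2229; -0.2229 2.4111]
tr(P') = 9.1190

0.3373 0.7831


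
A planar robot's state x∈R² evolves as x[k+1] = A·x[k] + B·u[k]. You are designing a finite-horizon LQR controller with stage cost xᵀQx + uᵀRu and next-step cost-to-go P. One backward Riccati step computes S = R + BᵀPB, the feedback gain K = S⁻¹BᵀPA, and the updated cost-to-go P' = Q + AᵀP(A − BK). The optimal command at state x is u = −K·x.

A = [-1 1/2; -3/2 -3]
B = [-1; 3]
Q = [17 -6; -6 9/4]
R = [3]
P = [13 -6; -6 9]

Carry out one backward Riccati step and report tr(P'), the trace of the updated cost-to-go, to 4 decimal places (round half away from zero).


BᵀP = [-31.0000 33.0000]
S = R + BᵀPB = [3] + [130.0000] = [133.0000]
BᵀPA = [-18.5000 -114.5000]
K = S⁻¹·BᵀPA = [-0.1391 -0.8609]
A−BK = [-1.1391 -0.3609; -1.0827 -0.4173]
AᵀP(A−BK) = [12.6767 4.5733; 4.5733 3.6767]
P' = Q + AᵀP(A−BK) = [29.6767 -1.4267; -1.4267 5.9267]
tr(P') = 35.6034

35.6034


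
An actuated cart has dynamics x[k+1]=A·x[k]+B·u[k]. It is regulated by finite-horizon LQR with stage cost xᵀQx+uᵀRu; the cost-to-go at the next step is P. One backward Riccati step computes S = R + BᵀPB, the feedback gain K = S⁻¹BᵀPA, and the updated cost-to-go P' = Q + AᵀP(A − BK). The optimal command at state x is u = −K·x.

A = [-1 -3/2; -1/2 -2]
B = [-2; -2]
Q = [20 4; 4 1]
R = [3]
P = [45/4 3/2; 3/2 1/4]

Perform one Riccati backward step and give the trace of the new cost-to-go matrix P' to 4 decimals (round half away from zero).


23.3852

BᵀP = [-25.5000 -3.5000]
S = R + BᵀPB = [3] + [58.0000] = [61.0000]
BᵀPA = [27.2500 45.2500]
K = S⁻¹·BᵀPA = [0.4467 0.7418]
A−BK = [-0.1066 -0.0164; 0.3934 -0.5164]
AᵀP(A−BK) = [0.6393 1.0359; 1.0359 1.7459]
P' = Q + AᵀP(A−BK) = [20.6393 5.0359; 5.0359 2.7459]
tr(P') = 23.3852


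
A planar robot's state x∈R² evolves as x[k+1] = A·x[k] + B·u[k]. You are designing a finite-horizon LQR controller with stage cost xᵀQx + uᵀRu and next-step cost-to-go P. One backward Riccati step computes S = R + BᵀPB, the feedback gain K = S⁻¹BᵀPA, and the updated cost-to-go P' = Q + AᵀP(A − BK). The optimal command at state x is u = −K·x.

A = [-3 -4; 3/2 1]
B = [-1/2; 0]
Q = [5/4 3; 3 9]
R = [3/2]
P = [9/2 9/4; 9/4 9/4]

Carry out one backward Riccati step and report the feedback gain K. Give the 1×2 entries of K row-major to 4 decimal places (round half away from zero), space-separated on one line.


BᵀP = [-2.2500 -1.1250]
S = R + BᵀPB = [3/2] + [1.1250] = [2.6250]
BᵀPA = [5.0625 7.8750]
K = S⁻¹·BᵀPA = [1.9286 3.0000]
A−BK = [-2.0357 -2.5000; 1.5000 1.0000]
AᵀP(A−BK) = [15.5491 21.9375; 21.9375 32.6250]
P' = Q + AᵀP(A−BK) = [16.7991 24.9375; 24.9375 41.6250]
tr(P') = 58.4241

1.9286 3.0000


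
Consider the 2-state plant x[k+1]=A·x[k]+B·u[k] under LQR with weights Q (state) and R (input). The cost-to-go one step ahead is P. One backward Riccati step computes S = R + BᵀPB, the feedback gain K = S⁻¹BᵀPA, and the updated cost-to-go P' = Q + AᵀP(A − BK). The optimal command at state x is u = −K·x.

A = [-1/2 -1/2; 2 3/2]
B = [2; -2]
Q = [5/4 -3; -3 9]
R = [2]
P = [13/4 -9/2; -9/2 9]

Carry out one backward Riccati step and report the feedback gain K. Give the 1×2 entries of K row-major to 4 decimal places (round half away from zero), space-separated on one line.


BᵀP = [15.5000 -27.0000]
S = R + BᵀPB = [2] + [85.0000] = [87.0000]
BᵀPA = [-61.7500 -48.2500]
K = S⁻¹·BᵀPA = [-0.7098 -0.5546]
A−BK = [0.9195 0.6092; 0.5805 0.3908]
AᵀP(A−BK) = [1.9842 1.4411; 1.4411 1.0532]
P' = Q + AᵀP(A−BK) = [3.2342 -1.5589; -1.5589 10.0532]
tr(P') = 13.2874

-0.7098 -0.5546


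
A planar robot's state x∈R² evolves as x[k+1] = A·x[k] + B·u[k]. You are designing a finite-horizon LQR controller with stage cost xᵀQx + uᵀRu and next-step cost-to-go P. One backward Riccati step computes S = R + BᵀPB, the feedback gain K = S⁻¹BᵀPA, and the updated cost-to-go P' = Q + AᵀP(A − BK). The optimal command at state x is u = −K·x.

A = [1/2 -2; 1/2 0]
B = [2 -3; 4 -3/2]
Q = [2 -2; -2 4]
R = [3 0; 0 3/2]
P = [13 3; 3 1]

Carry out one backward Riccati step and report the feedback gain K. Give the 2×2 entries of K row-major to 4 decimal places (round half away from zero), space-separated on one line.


BᵀP = [38.0000 10.0000; -43.5000 -10.5000]
S = R + BᵀPB = [3 0; 0 3/2] + [116.0000 -129.0000; -129.0000 146.2500] = [119.0000 -129.0000; -129.0000 147.7500]
BᵀPA = [24.0000 -76.0000; -27.0000 87.0000]
K = S⁻¹·BᵀPA = [0.0669 -0.0064; -0.1243 0.5833]
A−BK = [-0.0068 -0.2375; 0.0458 0.9004]
AᵀP(A−BK) = [0.0375 -0.0988; -0.0988 0.7713]
P' = Q + AᵀP(A−BK) = [2.0375 -2.0988; -2.0988 4.7713]
tr(P') = 6.8088

0.0669 -0.0064 -0.1243 0.5833


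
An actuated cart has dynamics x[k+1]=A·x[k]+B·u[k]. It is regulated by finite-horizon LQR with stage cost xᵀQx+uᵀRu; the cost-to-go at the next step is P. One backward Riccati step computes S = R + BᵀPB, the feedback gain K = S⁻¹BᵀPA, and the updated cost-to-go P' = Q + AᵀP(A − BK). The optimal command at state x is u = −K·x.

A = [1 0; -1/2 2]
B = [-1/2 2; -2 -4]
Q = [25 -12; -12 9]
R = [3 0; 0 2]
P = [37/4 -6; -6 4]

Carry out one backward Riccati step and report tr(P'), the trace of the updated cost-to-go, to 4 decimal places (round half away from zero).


34.4347

BᵀP = [7.3750 -5.0000; 42.5000 -28.0000]
S = R + BᵀPB = [3 0; 0 2] + [6.3125 34.7500; 34.7500 197.0000] = [9.3125 34.7500; 34.7500 199.0000]
BᵀPA = [9.8750 -10.0000; 56.5000 -56.0000]
K = S⁻¹·BᵀPA = [0.0027 -0.0682; 0.2834 -0.2695]
A−BK = [0.4345 0.5049; 0.6392 0.7857]
AᵀP(A−BK) = [0.2085 -0.0999; -0.0999 0.2261]
P' = Q + AᵀP(A−BK) = [25.2085 -12.0999; -12.0999 9.2261]
tr(P') = 34.4347


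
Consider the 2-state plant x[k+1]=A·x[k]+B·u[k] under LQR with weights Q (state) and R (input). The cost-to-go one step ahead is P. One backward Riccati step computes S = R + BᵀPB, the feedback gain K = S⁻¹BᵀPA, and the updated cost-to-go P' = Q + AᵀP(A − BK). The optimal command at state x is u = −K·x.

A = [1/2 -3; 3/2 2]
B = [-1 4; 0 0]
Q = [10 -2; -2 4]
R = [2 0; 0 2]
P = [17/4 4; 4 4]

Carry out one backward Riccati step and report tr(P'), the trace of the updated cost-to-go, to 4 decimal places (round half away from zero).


16.0320

BᵀP = [-4.2500 -4.0000; 17.0000 16.0000]
S = R + BᵀPB = [2 0; 0 2] + [4.2500 -17.0000; -17.0000 68.0000] = [6.2500 -17.0000; -17.0000 70.0000]
BᵀPA = [-8.1250 4.7500; 32.5000 -19.0000]
K = S⁻¹·BᵀPA = [-0.1094 0.0640; 0.4377 -0.2559]
A−BK = [-1.3603 -1.9125; 1.5000 2.0000]
AᵀP(A−BK) = [0.9478 0.4613; 0.4613 1.0842]
P' = Q + AᵀP(A−BK) = [10.9478 -1.5387; -1.5387 5.0842]
tr(P') = 16.0320


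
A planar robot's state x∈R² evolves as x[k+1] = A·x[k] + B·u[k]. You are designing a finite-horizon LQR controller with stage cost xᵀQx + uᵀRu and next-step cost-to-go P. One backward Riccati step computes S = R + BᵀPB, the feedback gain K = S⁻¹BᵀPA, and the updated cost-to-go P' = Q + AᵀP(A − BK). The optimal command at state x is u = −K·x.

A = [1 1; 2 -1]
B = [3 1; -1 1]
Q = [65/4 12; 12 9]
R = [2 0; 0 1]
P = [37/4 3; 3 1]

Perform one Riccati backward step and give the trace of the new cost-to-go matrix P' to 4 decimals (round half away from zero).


25.9636

BᵀP = [24.7500 8.0000; 12.2500 4.0000]
S = R + BᵀPB = [2 0; 0 1] + [66.2500 32.7500; 32.7500 16.2500] = [68.2500 32.7500; 32.7500 17.2500]
BᵀPA = [40.7500 16.7500; 20.2500 8.2500]
K = S⁻¹·BᵀPA = [0.3795 0.1790; 0.4535 0.1384]
A−BK = [-0.5919 0.3246; 1.9260 -0.9594]
AᵀP(A−BK) = [0.6038 0.1527; 0.1527 0.1098]
P' = Q + AᵀP(A−BK) = [16.8538 12.1527; 12.1527 9.1098]
tr(P') = 25.9636


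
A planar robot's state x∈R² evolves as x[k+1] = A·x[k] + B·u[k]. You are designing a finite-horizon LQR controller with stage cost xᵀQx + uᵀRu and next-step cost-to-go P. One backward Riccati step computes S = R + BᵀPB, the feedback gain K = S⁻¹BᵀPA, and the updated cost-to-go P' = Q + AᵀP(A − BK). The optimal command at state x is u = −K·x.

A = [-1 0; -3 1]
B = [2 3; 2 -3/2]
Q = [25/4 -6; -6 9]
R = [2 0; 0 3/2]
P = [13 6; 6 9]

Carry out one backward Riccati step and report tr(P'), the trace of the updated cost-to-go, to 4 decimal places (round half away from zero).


18.4464

BᵀP = [38.0000 30.0000; 30.0000 4.5000]
S = R + BᵀPB = [2 0; 0 3/2] + [136.0000 69.0000; 69.0000 83.2500] = [138.0000 69.0000; 69.0000 84.7500]
BᵀPA = [-128.0000 30.0000; -43.5000 4.5000]
K = S⁻¹·BᵀPA = [-1.1315 0.3219; 0.4080 -0.2090]
A−BK = [0.0392 -0.0169; -0.1250 0.0428]
AᵀP(A−BK) = [2.9122 -0.8903; -0.8903 0.2842]
P' = Q + AᵀP(A−BK) = [9.1622 -6.8903; -6.8903 9.2842]
tr(P') = 18.4464


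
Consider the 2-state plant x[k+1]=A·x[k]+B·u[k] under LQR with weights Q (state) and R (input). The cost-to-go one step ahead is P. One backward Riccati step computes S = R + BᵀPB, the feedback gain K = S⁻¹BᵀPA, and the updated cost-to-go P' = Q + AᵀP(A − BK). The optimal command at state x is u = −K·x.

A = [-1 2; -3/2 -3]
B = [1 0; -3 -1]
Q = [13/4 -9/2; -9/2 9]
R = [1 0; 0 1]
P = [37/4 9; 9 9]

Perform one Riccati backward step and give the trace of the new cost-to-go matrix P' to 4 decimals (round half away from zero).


BᵀP = [-17.7500 -18.0000; -9.0000 -9.0000]
S = R + BᵀPB = [1 0; 0 1] + [36.2500 18.0000; 18.0000 9.0000] = [37.2500 18.0000; 18.0000 10.0000]
BᵀPA = [44.7500 18.5000; 22.5000 9.0000]
K = S⁻¹·BᵀPA = [0.8763 0.4742; 0.6727 0.0464]
A−BK = [-1.8763 1.5258; 1.8015 -1.5309]
AᵀP(A−BK) = [2.1508 -0.2655; -0.2655 0.8093]
P' = Q + AᵀP(A−BK) = [5.4008 -4.7655; -4.7655 9.8093]
tr(P') = 15.2101

15.2101


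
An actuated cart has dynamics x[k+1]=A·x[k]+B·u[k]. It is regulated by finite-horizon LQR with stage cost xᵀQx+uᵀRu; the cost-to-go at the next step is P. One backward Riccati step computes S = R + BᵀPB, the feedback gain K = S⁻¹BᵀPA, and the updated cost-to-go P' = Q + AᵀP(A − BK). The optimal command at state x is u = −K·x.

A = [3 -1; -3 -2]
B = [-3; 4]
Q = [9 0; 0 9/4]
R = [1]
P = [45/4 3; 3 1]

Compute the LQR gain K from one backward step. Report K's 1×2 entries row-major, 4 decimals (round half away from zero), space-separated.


-1.0865 0.6865

BᵀP = [-21.7500 -5.0000]
S = R + BᵀPB = [1] + [45.2500] = [46.2500]
BᵀPA = [-50.2500 31.7500]
K = S⁻¹·BᵀPA = [-1.0865 0.6865]
A−BK = [-0.2595 1.0595; 1.3459 -4.7459]
AᵀP(A−BK) = [1.6541 -2.2541; -2.2541 5.4541]
P' = Q + AᵀP(A−BK) = [10.6541 -2.2541; -2.2541 7.7041]
tr(P') = 18.3581


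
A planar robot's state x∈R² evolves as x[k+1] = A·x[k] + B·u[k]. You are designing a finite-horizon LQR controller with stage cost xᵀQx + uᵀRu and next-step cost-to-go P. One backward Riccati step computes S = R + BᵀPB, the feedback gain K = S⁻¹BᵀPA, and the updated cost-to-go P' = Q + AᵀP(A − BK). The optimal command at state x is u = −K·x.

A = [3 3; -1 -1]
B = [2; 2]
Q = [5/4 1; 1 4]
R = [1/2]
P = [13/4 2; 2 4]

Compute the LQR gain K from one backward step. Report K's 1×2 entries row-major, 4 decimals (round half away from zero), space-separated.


BᵀP = [10.5000 12.0000]
S = R + BᵀPB = [1/2] + [45.0000] = [45.5000]
BᵀPA = [19.5000 19.5000]
K = S⁻¹·BᵀPA = [0.4286 0.4286]
A−BK = [2.1429 2.1429; -1.8571 -1.8571]
AᵀP(A−BK) = [12.8929 12.8929; 12.8929 12.8929]
P' = Q + AᵀP(A−BK) = [14.1429 13.8929; 13.8929 16.8929]
tr(P') = 31.0357

0.4286 0.4286


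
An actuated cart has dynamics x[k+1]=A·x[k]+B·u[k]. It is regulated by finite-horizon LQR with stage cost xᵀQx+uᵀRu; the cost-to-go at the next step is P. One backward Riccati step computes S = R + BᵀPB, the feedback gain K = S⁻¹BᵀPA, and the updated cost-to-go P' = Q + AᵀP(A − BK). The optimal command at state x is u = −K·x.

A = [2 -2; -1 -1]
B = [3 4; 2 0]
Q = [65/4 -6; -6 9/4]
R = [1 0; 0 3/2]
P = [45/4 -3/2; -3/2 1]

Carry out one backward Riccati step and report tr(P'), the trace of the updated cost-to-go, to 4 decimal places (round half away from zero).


BᵀP = [30.7500 -2.5000; 45.0000 -6.0000]
S = R + BᵀPB = [1 0; 0 3/2] + [87.2500 123.0000; 123.0000 180.0000] = [88.2500 123.0000; 123.0000 181.5000]
BᵀPA = [64.0000 -59.0000; 96.0000 -84.0000]
K = S⁻¹·BᵀPA = [-0.2161 -0.4238; 0.6754 -0.1756]
A−BK = [-0.0532 -0.0262; -0.5678 -0.1524]
AᵀP(A−BK) = [0.9945 -0.0186; -0.0186 0.2448]
P' = Q + AᵀP(A−BK) = [17.2445 -6.0186; -6.0186 2.4948]
tr(P') = 19.7393

19.7393


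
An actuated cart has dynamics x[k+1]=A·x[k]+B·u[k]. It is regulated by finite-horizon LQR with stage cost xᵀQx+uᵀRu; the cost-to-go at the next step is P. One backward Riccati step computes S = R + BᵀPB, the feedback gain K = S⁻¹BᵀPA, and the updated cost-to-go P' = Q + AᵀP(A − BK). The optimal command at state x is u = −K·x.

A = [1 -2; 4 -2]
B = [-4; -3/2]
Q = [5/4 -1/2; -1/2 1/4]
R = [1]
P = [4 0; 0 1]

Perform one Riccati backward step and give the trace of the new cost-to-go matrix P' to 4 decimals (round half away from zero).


BᵀP = [-16.0000 -1.5000]
S = R + BᵀPB = [1] + [66.2500] = [67.2500]
BᵀPA = [-22.0000 35.0000]
K = S⁻¹·BᵀPA = [-0.3271 0.5204]
A−BK = [-0.3086 0.0818; 3.5093 -1.2193]
AᵀP(A−BK) = [12.8030 -4.5502; -4.5502 1.7844]
P' = Q + AᵀP(A−BK) = [14.0530 -5.0502; -5.0502 2.0344]
tr(P') = 16.0874

16.0874


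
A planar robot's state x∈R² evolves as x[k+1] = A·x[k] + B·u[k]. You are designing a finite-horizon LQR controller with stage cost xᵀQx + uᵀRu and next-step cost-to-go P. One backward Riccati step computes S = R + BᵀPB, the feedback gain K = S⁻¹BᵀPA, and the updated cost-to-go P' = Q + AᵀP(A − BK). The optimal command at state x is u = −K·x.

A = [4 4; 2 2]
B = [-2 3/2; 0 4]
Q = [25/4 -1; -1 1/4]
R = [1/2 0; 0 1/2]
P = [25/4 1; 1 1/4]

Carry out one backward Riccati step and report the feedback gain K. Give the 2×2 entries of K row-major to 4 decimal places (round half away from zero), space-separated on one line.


-1.3405 -1.3405 0.7408 0.7408

BᵀP = [-12.5000 -2.0000; 13.3750 2.5000]
S = R + BᵀPB = [1/2 0; 0 1/2] + [25.0000 -26.7500; -26.7500 30.0625] = [25.5000 -26.7500; -26.7500 30.5625]
BᵀPA = [-54.0000 -54.0000; 58.5000 58.5000]
K = S⁻¹·BᵀPA = [-1.3405 -1.3405; 0.7408 0.7408]
A−BK = [0.2077 0.2077; -0.9633 -0.9633]
AᵀP(A−BK) = [1.2744 1.2744; 1.2744 1.2744]
P' = Q + AᵀP(A−BK) = [7.5244 0.2744; 0.2744 1.5244]
tr(P') = 9.0488


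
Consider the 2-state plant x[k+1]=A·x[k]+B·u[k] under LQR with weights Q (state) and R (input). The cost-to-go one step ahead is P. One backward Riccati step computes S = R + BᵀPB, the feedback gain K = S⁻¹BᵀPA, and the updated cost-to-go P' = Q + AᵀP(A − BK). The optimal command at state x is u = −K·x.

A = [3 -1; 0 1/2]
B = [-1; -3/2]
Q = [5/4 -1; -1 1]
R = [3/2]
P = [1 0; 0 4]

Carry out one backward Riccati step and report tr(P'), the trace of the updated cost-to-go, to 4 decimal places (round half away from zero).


BᵀP = [-1.0000 -6.0000]
S = R + BᵀPB = [3/2] + [10.0000] = [11.5000]
BᵀPA = [-3.0000 -2.0000]
K = S⁻¹·BᵀPA = [-0.2609 -0.1739]
A−BK = [2.7391 -1.1739; -0.3913 0.2391]
AᵀP(A−BK) = [8.2174 -3.5217; -3.5217 1.6522]
P' = Q + AᵀP(A−BK) = [9.4674 -4.5217; -4.5217 2.6522]
tr(P') = 12.1196

12.1196


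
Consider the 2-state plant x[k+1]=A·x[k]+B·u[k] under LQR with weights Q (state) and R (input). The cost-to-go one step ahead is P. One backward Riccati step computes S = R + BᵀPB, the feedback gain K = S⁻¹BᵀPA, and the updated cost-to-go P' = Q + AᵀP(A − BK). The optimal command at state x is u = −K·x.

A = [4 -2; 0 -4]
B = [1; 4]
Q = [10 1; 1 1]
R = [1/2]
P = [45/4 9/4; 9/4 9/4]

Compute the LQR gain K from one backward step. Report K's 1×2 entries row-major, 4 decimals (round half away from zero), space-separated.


BᵀP = [20.2500 11.2500]
S = R + BᵀPB = [1/2] + [65.2500] = [65.7500]
BᵀPA = [81.0000 -85.5000]
K = S⁻¹·BᵀPA = [1.2319 -1.3004]
A−BK = [2.7681 -0.6996; -4.9278 1.2015]
AᵀP(A−BK) = [80.2129 -20.6692; -20.6692 5.8175]
P' = Q + AᵀP(A−BK) = [90.2129 -19.6692; -19.6692 6.8175]
tr(P') = 97.0304

1.2319 -1.3004


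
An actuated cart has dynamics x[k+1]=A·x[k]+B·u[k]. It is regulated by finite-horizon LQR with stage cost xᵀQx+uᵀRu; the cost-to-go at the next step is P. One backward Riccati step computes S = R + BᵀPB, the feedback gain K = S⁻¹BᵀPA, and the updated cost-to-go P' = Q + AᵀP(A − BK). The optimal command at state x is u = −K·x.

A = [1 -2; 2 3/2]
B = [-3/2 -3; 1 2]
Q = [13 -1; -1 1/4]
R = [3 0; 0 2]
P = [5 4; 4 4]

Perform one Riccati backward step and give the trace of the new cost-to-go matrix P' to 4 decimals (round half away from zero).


35.6092

BᵀP = [-3.5000 -2.0000; -7.0000 -4.0000]
S = R + BᵀPB = [3 0; 0 2] + [3.2500 6.5000; 6.5000 13.0000] = [6.2500 6.5000; 6.5000 15.0000]
BᵀPA = [-7.5000 4.0000; -15.0000 8.0000]
K = S⁻¹·BᵀPA = [-0.2913 0.1553; -0.8738 0.4660]
A−BK = [-2.0583 -0.3689; 4.0388 0.4126]
AᵀP(A−BK) = [21.7087 0.1553; 0.1553 0.6505]
P' = Q + AᵀP(A−BK) = [34.7087 -0.8447; -0.8447 0.9005]
tr(P') = 35.6092


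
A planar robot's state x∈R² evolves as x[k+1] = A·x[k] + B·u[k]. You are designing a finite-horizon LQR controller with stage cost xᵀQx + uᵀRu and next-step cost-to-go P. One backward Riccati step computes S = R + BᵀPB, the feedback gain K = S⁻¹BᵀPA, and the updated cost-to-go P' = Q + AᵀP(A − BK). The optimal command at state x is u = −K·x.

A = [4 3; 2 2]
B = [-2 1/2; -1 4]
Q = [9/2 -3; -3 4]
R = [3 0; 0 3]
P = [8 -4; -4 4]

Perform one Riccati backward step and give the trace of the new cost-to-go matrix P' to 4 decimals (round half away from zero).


BᵀP = [-12.0000 4.0000; -12.0000 14.0000]
S = R + BᵀPB = [3 0; 0 3] + [20.0000 10.0000; 10.0000 50.0000] = [23.0000 10.0000; 10.0000 53.0000]
BᵀPA = [-40.0000 -28.0000; -20.0000 -8.0000]
K = S⁻¹·BᵀPA = [-1.7158 -1.2547; -0.0536 0.0858]
A−BK = [0.5952 0.4477; 0.4987 0.4021]
AᵀP(A−BK) = [10.2949 7.5282; 7.5282 5.5550]
P' = Q + AᵀP(A−BK) = [14.7949 4.5282; 4.5282 9.5550]
tr(P') = 24.3499

24.3499


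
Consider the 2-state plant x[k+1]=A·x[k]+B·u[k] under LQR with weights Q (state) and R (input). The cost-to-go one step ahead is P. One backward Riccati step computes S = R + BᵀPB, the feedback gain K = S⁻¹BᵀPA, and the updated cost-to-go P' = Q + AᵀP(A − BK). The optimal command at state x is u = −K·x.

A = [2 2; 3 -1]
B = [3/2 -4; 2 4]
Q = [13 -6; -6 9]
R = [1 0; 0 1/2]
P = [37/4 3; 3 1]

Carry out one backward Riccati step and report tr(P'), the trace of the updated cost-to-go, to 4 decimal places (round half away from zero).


BᵀP = [19.8750 6.5000; -25.0000 -8.0000]
S = R + BᵀPB = [1 0; 0 1/2] + [42.8125 -53.5000; -53.5000 68.0000] = [43.8125 -53.5000; -53.5000 68.5000]
BᵀPA = [59.2500 33.2500; -74.0000 -42.0000]
K = S⁻¹·BᵀPA = [0.7172 0.2205; -0.5201 -0.4409]
A−BK = [-1.1564 -0.0945; 3.6461 0.3228]
AᵀP(A−BK) = [1.0153 0.3071; 0.3071 0.1496]
P' = Q + AᵀP(A−BK) = [14.0153 -5.6929; -5.6929 9.1496]
tr(P') = 23.1649

23.1649


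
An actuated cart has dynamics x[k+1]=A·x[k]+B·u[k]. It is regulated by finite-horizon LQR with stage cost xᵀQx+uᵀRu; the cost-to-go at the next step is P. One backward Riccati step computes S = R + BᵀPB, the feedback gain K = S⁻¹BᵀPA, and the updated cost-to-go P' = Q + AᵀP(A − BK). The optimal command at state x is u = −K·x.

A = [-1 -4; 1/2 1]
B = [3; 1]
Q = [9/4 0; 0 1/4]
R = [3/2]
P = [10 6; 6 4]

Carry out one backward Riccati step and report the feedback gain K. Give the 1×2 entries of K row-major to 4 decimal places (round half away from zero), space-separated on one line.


-0.1901 -0.9278

BᵀP = [36.0000 22.0000]
S = R + BᵀPB = [3/2] + [130.0000] = [131.5000]
BᵀPA = [-25.0000 -122.0000]
K = S⁻¹·BᵀPA = [-0.1901 -0.9278]
A−BK = [-0.4297 -1.2167; 0.6901 1.9278]
AᵀP(A−BK) = [0.2471 0.8061; 0.8061 2.8137]
P' = Q + AᵀP(A−BK) = [2.4971 0.8061; 0.8061 3.0637]
tr(P') = 5.5608


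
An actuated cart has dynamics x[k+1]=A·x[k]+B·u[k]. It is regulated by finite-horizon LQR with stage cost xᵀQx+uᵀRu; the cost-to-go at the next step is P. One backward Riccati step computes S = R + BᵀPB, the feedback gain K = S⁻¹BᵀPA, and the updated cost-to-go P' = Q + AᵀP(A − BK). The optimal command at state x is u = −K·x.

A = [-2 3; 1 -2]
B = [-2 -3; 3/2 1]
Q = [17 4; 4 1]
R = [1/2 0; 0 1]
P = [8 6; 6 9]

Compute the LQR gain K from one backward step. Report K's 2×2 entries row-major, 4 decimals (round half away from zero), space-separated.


0.3992 -1.1126 0.3917 -0.2384

BᵀP = [-7.0000 1.5000; -18.0000 -9.0000]
S = R + BᵀPB = [1/2 0; 0 1] + [16.2500 22.5000; 22.5000 45.0000] = [16.7500 22.5000; 22.5000 46.0000]
BᵀPA = [15.5000 -24.0000; 27.0000 -36.0000]
K = S⁻¹·BᵀPA = [0.3992 -1.1126; 0.3917 -0.2384]
A−BK = [-0.0265 0.0596; 0.0095 -0.0927]
AᵀP(A−BK) = [0.2365 -0.3179; -0.3179 0.7152]
P' = Q + AᵀP(A−BK) = [17.2365 3.6821; 3.6821 1.7152]
tr(P') = 18.9518


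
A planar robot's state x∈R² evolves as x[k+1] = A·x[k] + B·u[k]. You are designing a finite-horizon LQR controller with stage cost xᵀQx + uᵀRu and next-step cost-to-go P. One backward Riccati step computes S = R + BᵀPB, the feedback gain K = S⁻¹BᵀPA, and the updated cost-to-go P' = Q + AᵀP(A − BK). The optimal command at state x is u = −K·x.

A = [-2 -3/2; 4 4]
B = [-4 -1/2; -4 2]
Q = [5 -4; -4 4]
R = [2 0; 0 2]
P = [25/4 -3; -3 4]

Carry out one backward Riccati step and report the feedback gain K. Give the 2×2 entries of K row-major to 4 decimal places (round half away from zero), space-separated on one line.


BᵀP = [-13.0000 -4.0000; -9.1250 9.5000]
S = R + BᵀPB = [2 0; 0 2] + [68.0000 -1.5000; -1.5000 23.5625] = [70.0000 -1.5000; -1.5000 25.5625]
BᵀPA = [10.0000 3.5000; 56.2500 51.6875]
K = S⁻¹·BᵀPA = [0.1902 0.0934; 2.2117 2.0275]
A−BK = [-0.1332 -0.1125; 0.3377 0.3188]
AᵀP(A−BK) = [10.6920 9.7693; 9.7693 8.9396]
P' = Q + AᵀP(A−BK) = [15.6920 5.7693; 5.7693 12.9396]
tr(P') = 28.6317

0.1902 0.0934 2.2117 2.0275


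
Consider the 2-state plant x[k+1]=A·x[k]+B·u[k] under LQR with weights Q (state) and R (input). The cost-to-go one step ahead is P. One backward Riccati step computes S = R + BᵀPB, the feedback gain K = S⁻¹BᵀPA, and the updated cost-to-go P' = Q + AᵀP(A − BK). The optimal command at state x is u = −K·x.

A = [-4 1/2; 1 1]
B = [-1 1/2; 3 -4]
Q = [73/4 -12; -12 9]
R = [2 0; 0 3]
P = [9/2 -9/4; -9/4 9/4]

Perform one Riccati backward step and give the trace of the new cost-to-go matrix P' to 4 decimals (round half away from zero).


47.6418

BᵀP = [-11.2500 9.0000; 11.2500 -10.1250]
S = R + BᵀPB = [2 0; 0 3] + [38.2500 -41.6250; -41.6250 46.1250] = [40.2500 -41.6250; -41.6250 49.1250]
BᵀPA = [54.0000 3.3750; -55.1250 -4.5000]
K = S⁻¹·BᵀPA = [1.4641 -0.0879; 0.1184 -0.1661]
A−BK = [-2.5951 0.4951; -2.9186 0.5993]
AᵀP(A−BK) = [19.7176 -3.2834; -3.2834 0.6743]
P' = Q + AᵀP(A−BK) = [37.9676 -15.2834; -15.2834 9.6743]
tr(P') = 47.6418


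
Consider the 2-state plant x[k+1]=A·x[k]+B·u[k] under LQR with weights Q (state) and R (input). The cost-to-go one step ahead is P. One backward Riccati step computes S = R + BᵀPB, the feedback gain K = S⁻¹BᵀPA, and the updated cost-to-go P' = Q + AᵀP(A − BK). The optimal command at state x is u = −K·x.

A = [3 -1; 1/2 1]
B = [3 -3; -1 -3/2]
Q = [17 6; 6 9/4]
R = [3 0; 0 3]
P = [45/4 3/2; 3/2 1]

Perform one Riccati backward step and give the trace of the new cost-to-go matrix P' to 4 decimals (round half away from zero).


BᵀP = [32.2500 3.5000; -36.0000 -6.0000]
S = R + BᵀPB = [3 0; 0 3] + [93.2500 -102.0000; -102.0000 117.0000] = [96.2500 -102.0000; -102.0000 120.0000]
BᵀPA = [98.5000 -28.7500; -111.0000 30.0000]
K = S⁻¹·BᵀPA = [0.4346 -0.3403; -0.5556 -0.0393]
A−BK = [0.0295 -0.0969; 0.1011 0.6008]
AᵀP(A−BK) = [1.5216 -0.3377; -0.3377 0.6440]
P' = Q + AᵀP(A−BK) = [18.5216 5.6623; 5.6623 2.8940]
tr(P') = 21.4156

21.4156


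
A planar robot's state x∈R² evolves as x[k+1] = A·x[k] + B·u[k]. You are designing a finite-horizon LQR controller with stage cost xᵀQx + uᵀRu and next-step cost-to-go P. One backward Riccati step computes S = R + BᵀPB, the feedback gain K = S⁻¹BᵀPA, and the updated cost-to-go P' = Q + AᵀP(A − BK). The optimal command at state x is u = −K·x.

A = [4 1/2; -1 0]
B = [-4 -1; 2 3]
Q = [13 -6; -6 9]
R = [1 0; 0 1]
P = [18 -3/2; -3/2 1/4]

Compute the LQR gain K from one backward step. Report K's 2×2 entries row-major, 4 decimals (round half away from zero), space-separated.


-0.9749 -0.1254 -0.0040 0.0198

BᵀP = [-75.0000 6.5000; -22.5000 2.2500]
S = R + BᵀPB = [1 0; 0 1] + [313.0000 94.5000; 94.5000 29.2500] = [314.0000 94.5000; 94.5000 30.2500]
BᵀPA = [-306.5000 -37.5000; -92.2500 -11.2500]
K = S⁻¹·BᵀPA = [-0.9749 -0.1254; -0.0040 0.0198]
A−BK = [0.0963 0.0183; 0.9617 0.1914]
AᵀP(A−BK) = [1.0708 0.1458; 0.1458 0.0208]
P' = Q + AᵀP(A−BK) = [14.0708 -5.8542; -5.8542 9.0208]
tr(P') = 23.0916


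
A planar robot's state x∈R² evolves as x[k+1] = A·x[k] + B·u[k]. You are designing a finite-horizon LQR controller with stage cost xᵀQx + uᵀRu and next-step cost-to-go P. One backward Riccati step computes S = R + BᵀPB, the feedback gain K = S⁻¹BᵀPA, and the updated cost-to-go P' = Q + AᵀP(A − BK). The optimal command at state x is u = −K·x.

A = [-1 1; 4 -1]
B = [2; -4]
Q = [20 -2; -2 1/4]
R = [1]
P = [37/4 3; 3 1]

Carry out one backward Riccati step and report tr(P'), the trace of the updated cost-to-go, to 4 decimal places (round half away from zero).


22.0000

BᵀP = [6.5000 2.0000]
S = R + BᵀPB = [1] + [5.0000] = [6.0000]
BᵀPA = [1.5000 4.5000]
K = S⁻¹·BᵀPA = [0.2500 0.7500]
A−BK = [-1.5000 -0.5000; 5.0000 2.0000]
AᵀP(A−BK) = [0.8750 0.6250; 0.6250 0.8750]
P' = Q + AᵀP(A−BK) = [20.8750 -1.3750; -1.3750 1.1250]
tr(P') = 22.0000


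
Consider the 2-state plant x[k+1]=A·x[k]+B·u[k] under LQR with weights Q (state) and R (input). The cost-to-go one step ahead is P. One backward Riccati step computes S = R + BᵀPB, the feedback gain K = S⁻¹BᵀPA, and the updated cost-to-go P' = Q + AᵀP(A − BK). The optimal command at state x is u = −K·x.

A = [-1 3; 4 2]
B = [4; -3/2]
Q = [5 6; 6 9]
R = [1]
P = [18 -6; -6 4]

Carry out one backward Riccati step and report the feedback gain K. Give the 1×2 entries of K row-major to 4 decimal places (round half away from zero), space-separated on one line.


-0.5432 0.4946

BᵀP = [81.0000 -30.0000]
S = R + BᵀPB = [1] + [369.0000] = [370.0000]
BᵀPA = [-201.0000 183.0000]
K = S⁻¹·BᵀPA = [-0.5432 0.4946]
A−BK = [1.1730 1.0216; 3.1851 2.7419]
AᵀP(A−BK) = [20.8081 17.4135; 17.4135 15.4892]
P' = Q + AᵀP(A−BK) = [25.8081 23.4135; 23.4135 24.4892]
tr(P') = 50.2973


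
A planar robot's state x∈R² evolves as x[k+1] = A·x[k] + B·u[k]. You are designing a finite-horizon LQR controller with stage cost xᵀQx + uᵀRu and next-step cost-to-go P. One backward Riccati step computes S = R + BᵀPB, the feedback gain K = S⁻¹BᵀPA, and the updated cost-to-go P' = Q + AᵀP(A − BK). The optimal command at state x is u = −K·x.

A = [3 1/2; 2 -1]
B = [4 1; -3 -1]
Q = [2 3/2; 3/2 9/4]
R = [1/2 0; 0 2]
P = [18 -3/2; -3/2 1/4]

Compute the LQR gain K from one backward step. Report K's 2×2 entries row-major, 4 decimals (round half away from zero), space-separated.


0.6652 0.1334 -0.0161 0.0171

BᵀP = [76.5000 -6.7500; 19.5000 -1.7500]
S = R + BᵀPB = [1/2 0; 0 2] + [326.2500 83.2500; 83.2500 21.2500] = [326.7500 83.2500; 83.2500 23.2500]
BᵀPA = [216.0000 45.0000; 55.0000 11.5000]
K = S⁻¹·BᵀPA = [0.6652 0.1334; -0.0161 0.0171]
A−BK = [0.3555 -0.0506; 3.9794 -0.5828]
AᵀP(A−BK) = [2.2114 -0.2470; -0.2470 0.0520]
P' = Q + AᵀP(A−BK) = [4.2114 1.2530; 1.2530 2.3020]
tr(P') = 6.5134


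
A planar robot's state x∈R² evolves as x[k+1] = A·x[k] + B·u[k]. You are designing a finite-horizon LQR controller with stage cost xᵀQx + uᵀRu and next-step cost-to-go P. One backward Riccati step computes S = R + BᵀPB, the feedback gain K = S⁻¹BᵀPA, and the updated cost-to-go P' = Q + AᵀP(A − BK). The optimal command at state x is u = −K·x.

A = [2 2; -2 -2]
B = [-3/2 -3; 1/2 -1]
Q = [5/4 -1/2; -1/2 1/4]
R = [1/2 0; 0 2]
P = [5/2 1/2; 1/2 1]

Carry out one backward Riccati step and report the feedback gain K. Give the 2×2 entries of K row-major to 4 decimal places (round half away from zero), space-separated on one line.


-1.4972 -1.4972 0.1788 0.1788

BᵀP = [-3.5000 -0.2500; -8.0000 -2.5000]
S = R + BᵀPB = [1/2 0; 0 2] + [5.1250 10.7500; 10.7500 26.5000] = [5.6250 10.7500; 10.7500 28.5000]
BᵀPA = [-6.5000 -6.5000; -11.0000 -11.0000]
K = S⁻¹·BᵀPA = [-1.4972 -1.4972; 0.1788 0.1788]
A−BK = [0.2905 0.2905; -1.0726 -1.0726]
AᵀP(A−BK) = [2.2346 2.2346; 2.2346 2.2346]
P' = Q + AᵀP(A−BK) = [3.4846 1.7346; 1.7346 2.4846]
tr(P') = 5.9693
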